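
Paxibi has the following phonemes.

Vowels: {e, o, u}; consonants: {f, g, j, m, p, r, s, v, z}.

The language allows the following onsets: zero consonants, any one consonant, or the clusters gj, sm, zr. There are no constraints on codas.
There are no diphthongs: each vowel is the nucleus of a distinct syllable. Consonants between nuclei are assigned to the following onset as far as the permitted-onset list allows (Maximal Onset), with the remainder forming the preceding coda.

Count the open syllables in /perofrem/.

1

Nuclei (vowels): e, o, e → 3 syllables.
σ1/σ2 boundary: just /r/ — single C goes to the following onset.
σ2/σ3 boundary: /fr/ — longest licit onset from the right is /r/, leaving /f/ as coda.
Result: pe.rof.rem.
Classifying each syllable: /pe/ (open), /rof/ (closed), /rem/ (closed).
Open syllables: 1.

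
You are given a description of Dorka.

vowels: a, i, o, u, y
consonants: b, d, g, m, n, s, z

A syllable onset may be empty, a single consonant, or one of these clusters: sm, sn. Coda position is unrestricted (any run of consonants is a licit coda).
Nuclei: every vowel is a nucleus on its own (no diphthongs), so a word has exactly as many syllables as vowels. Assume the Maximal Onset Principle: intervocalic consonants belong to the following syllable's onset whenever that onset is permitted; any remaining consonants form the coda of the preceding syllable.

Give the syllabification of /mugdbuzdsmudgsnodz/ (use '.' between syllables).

The vowels are u, u, u, o — 4 nuclei, so 4 syllables.
V1 /u/ – V2 /u/: /gdb/ splits as /gd/ + /b/ (/b/ is the longest suffix that is a licit onset).
V2 /u/ – V3 /u/: /zdsm/ splits as /zd/ + /sm/ (/sm/ is the longest suffix that is a licit onset).
V3 /u/ – V4 /o/: /dgsn/ splits as /dg/ + /sn/ (/sn/ is the longest suffix that is a licit onset).

mugd.buzd.smudg.snodz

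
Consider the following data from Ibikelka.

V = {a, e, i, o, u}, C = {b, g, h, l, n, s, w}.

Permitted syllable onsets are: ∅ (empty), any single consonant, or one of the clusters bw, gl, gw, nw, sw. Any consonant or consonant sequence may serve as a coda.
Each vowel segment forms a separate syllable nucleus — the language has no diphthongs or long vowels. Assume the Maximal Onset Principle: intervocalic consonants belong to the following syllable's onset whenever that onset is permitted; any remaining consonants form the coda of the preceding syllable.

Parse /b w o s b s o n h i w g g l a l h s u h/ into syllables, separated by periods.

Vowels present: o, o, i, a, u; each is a nucleus, giving 5 syllables.
Between /o/ (V1) and /o/ (V2): cluster /sbs/ — the longest permitted-onset suffix is /s/; onset = /s/, preceding coda = /sb/.
Between /o/ (V2) and /i/ (V3): cluster /nh/ — the longest permitted-onset suffix is /h/; onset = /h/, preceding coda = /n/.
Between /i/ (V3) and /a/ (V4): cluster /wggl/ — the longest permitted-onset suffix is /gl/; onset = /gl/, preceding coda = /wg/.
Between /a/ (V4) and /u/ (V5): /lhs/ splits as /lh/ + /s/ (/s/ is the longest suffix that is a licit onset).

bwosb.son.hiwg.glalh.suh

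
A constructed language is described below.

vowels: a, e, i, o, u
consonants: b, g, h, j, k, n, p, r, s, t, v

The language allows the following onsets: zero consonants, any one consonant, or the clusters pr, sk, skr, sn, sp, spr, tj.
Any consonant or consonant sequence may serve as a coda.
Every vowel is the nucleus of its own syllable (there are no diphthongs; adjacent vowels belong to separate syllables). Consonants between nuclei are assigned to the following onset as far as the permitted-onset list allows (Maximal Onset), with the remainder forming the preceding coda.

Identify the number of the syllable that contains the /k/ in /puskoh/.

Vowels present: u, o; each is a nucleus, giving 2 syllables.
V1 /u/ – V2 /o/: /sk/ — entire cluster is a permitted onset → onset /sk/, coda ∅.
Putting it together: pu.skoh.
The /k/ is in the onset of syllable 2 (/skoh/).

2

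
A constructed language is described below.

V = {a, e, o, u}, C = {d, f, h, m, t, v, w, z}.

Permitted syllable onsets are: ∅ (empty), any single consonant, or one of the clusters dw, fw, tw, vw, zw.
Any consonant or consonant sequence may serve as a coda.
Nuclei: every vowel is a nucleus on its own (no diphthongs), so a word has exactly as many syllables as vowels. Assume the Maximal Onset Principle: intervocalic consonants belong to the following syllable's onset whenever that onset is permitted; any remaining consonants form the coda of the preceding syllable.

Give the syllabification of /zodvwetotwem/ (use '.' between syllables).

zod.vwe.to.twem

Vowels present: o, e, o, e; each is a nucleus, giving 4 syllables.
σ1/σ2 boundary: /dvw/ — longest licit onset from the right is /vw/, leaving /d/ as coda.
σ2/σ3 boundary: /t/ → onset of the next syllable (single consonants are always licit onsets).
σ3/σ4 boundary: /tw/ — entire cluster is a permitted onset → onset /tw/, coda ∅.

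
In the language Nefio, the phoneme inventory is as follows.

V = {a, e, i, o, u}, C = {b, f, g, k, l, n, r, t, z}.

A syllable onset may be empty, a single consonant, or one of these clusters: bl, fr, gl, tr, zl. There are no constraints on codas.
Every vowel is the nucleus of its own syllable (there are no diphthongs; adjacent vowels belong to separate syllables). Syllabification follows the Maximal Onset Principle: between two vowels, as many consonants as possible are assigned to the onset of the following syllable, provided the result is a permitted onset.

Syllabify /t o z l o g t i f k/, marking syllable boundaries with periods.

The vowels are o, o, i — 3 nuclei, so 3 syllables.
/o…o/ gap (V1→V2): /zl/ — entire cluster is a permitted onset → onset /zl/, coda ∅.
/o…i/ gap (V2→V3): /gt/ — longest licit onset from the right is /t/, leaving /g/ as coda.

to.zlog.tifk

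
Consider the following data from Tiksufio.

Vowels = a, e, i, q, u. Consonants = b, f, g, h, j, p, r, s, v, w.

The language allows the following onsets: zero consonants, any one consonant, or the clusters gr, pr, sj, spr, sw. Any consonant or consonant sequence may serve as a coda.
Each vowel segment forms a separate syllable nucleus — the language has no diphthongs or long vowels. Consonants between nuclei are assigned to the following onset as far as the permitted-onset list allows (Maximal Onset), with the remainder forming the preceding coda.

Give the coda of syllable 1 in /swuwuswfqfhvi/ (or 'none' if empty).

none

Nuclei (vowels): u, u, q, i → 4 syllables.
σ1/σ2 boundary: /w/ → onset of the next syllable (single consonants are always licit onsets).
σ2/σ3 boundary: cluster /swf/ — the longest permitted-onset suffix is /f/; onset = /f/, preceding coda = /sw/.
σ3/σ4 boundary: /fhv/ splits as /fh/ + /v/ (/v/ is the longest suffix that is a licit onset).
Syllabification: swu.wusw.fqfh.vi.
Syllable 1 is /swu/: onset /sw/, nucleus /u/, coda ∅.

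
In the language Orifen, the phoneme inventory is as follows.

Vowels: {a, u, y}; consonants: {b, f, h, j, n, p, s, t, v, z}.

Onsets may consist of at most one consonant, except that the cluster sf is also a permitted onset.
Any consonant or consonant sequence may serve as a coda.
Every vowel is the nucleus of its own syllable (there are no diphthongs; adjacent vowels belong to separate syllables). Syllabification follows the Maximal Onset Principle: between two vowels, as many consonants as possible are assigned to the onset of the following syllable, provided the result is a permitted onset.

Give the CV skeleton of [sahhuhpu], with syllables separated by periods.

CVC.CVC.CV

The vowels are a, u, u — 3 nuclei, so 3 syllables.
σ1/σ2 boundary: cluster /hh/ — the longest permitted-onset suffix is /h/; onset = /h/, preceding coda = /h/.
σ2/σ3 boundary: /hp/ — longest licit onset from the right is /p/, leaving /h/ as coda.
Putting it together: sah.huh.pu.
Mapping each syllable to C/V: /sah/ → CVC, /huh/ → CVC, /pu/ → CV.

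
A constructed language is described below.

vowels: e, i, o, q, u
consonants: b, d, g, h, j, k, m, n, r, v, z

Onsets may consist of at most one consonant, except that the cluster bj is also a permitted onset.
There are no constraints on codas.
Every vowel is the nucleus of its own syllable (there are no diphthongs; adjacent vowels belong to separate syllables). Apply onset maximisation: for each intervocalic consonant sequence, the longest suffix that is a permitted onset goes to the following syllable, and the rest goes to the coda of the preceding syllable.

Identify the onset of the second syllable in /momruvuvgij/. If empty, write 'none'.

r

Vowels present: o, u, u, i; each is a nucleus, giving 4 syllables.
V1 /o/ – V2 /u/: /mr/ splits as /m/ + /r/ (/r/ is the longest suffix that is a licit onset).
V2 /u/ – V3 /u/: /v/ → onset of the next syllable (single consonants are always licit onsets).
V3 /u/ – V4 /i/: cluster /vg/ — the longest permitted-onset suffix is /g/; onset = /g/, preceding coda = /v/.
Putting it together: mom.ru.vuv.gij.
Syllable 2 is /ru/: onset /r/, nucleus /u/, coda ∅.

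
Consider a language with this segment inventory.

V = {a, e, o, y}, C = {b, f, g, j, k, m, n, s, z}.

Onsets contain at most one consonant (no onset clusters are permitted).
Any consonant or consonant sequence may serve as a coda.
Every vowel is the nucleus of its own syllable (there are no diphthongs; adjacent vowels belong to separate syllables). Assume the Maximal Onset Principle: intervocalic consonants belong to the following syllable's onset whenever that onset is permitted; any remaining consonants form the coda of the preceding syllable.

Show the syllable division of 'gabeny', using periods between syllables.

The vowels are a, e, y — 3 nuclei, so 3 syllables.
/a…e/ gap (V1→V2): just /b/ — single C goes to the following onset.
/e…y/ gap (V2→V3): /n/ is a single consonant, so it becomes the next onset.

ga.be.ny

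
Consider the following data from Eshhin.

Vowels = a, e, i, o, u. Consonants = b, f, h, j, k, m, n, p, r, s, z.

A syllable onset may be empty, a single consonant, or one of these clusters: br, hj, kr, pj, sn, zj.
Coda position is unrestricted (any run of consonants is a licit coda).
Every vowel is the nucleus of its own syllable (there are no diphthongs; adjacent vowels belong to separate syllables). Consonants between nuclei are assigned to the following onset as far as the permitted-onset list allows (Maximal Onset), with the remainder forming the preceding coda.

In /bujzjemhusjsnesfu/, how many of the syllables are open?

The vowels are u, e, u, e, u — 5 nuclei, so 5 syllables.
/u…e/ gap (V1→V2): /jzj/ splits as /j/ + /zj/ (/zj/ is the longest suffix that is a licit onset).
/e…u/ gap (V2→V3): /mh/ splits as /m/ + /h/ (/h/ is the longest suffix that is a licit onset).
/u…e/ gap (V3→V4): /sjsn/; trying suffixes from longest down, /sn/ is the first permitted one, so coda /sj/ | onset /sn/.
/e…u/ gap (V4→V5): /sf/; trying suffixes from longest down, /f/ is the first permitted one, so coda /s/ | onset /f/.
Syllabification: buj.zjem.husj.snes.fu.
Classifying each syllable: /buj/ (closed), /zjem/ (closed), /husj/ (closed), /snes/ (closed), /fu/ (open).
Open syllables: 1.

1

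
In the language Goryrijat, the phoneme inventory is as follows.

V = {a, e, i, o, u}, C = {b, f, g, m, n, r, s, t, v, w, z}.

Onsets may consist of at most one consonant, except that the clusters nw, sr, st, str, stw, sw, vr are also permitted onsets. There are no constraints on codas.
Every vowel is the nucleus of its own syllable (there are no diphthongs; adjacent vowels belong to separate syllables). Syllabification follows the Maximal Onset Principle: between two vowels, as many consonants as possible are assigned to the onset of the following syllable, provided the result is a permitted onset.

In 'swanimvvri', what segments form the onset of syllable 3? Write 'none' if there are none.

Nuclei (vowels): a, i, i → 3 syllables.
/a…i/ gap (V1→V2): just /n/ — single C goes to the following onset.
/i…i/ gap (V2→V3): cluster /mvvr/ — the longest permitted-onset suffix is /vr/; onset = /vr/, preceding coda = /mv/.
Syllabification: swa.nimv.vri.
Syllable 3 is /vri/: onset /vr/, nucleus /i/, coda ∅.

vr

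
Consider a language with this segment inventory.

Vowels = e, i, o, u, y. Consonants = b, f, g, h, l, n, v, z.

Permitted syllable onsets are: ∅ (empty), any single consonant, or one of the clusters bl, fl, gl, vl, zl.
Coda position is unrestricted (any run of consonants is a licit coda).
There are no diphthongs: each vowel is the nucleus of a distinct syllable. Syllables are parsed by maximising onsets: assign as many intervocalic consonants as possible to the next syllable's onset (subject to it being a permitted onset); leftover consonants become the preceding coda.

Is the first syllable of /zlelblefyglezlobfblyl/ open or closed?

Nuclei (vowels): e, e, y, e, o, y → 6 syllables.
V1 /e/ – V2 /e/: cluster /lbl/ — the longest permitted-onset suffix is /bl/; onset = /bl/, preceding coda = /l/.
V2 /e/ – V3 /y/: just /f/ — single C goes to the following onset.
V3 /y/ – V4 /e/: /gl/ — entire cluster is a permitted onset → onset /gl/, coda ∅.
V4 /e/ – V5 /o/: /zl/ is a licit onset in full, so it all attaches to the next syllable.
V5 /o/ – V6 /y/: /bfbl/; trying suffixes from longest down, /bl/ is the first permitted one, so coda /bf/ | onset /bl/.
Syllabification: zlel.ble.fy.gle.zlobf.blyl.
Syllable 1 is /zlel/ with coda /l/, so it is closed.

closed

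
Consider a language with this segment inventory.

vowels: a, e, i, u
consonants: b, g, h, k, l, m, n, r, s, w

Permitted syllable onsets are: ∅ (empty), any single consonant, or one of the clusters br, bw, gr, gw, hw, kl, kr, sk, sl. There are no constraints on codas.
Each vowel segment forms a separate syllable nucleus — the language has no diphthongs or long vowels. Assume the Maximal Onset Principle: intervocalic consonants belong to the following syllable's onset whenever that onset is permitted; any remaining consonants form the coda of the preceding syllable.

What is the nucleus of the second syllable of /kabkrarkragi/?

a

The vowels are a, a, a, i — 4 nuclei, so 4 syllables.
The second nucleus (vowel 2 from the left) is /a/.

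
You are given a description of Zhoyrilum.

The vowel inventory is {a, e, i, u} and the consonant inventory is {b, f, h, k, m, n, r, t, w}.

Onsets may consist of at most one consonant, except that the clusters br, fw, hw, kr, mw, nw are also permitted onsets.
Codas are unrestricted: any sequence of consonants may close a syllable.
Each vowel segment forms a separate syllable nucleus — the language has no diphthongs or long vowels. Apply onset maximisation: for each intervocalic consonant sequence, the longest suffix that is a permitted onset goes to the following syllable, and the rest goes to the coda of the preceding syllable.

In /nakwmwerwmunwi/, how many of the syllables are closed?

2

Vowels present: a, e, u, i; each is a nucleus, giving 4 syllables.
σ1/σ2 boundary: /kwmw/; trying suffixes from longest down, /mw/ is the first permitted one, so coda /kw/ | onset /mw/.
σ2/σ3 boundary: /rwm/; trying suffixes from longest down, /m/ is the first permitted one, so coda /rw/ | onset /m/.
σ3/σ4 boundary: /nw/ — entire cluster is a permitted onset → onset /nw/, coda ∅.
Syllabification: nakw.mwerw.mu.nwi.
Classifying each syllable: /nakw/ (closed), /mwerw/ (closed), /mu/ (open), /nwi/ (open).
Closed syllables: 2.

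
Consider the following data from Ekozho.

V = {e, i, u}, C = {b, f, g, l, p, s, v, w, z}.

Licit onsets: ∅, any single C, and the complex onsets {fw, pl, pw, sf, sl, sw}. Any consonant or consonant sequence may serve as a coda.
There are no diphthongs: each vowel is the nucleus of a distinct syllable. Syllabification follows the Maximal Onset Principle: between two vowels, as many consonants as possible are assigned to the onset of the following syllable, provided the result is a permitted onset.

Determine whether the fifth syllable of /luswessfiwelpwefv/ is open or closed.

closed

Nuclei (vowels): u, e, i, e, e → 5 syllables.
σ1/σ2 boundary: cluster /sw/ — /sw/ is itself a permitted onset, so the whole cluster goes right; preceding coda = ∅.
σ2/σ3 boundary: /ssf/ splits as /s/ + /sf/ (/sf/ is the longest suffix that is a licit onset).
σ3/σ4 boundary: just /w/ — single C goes to the following onset.
σ4/σ5 boundary: /lpw/ — longest licit onset from the right is /pw/, leaving /l/ as coda.
Syllabification: lu.swes.sfi.wel.pwefv.
Syllable 5 is /pwefv/ with coda /fv/, so it is closed.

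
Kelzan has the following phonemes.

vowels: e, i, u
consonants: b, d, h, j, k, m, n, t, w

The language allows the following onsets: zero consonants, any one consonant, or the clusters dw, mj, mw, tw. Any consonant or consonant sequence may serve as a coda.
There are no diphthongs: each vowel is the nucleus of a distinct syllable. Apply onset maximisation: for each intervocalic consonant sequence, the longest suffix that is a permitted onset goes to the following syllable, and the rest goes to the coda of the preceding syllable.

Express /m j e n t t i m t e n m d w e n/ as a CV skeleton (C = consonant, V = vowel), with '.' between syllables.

CCVCC.CVC.CVCC.CCVC

Nuclei (vowels): e, i, e, e → 4 syllables.
σ1/σ2 boundary: /ntt/ — longest licit onset from the right is /t/, leaving /nt/ as coda.
σ2/σ3 boundary: /mt/ — longest licit onset from the right is /t/, leaving /m/ as coda.
σ3/σ4 boundary: /nmdw/ splits as /nm/ + /dw/ (/dw/ is the longest suffix that is a licit onset).
Putting it together: mjent.tim.tenm.dwen.
Mapping each syllable to C/V: /mjent/ → CCVCC, /tim/ → CVC, /tenm/ → CVCC, /dwen/ → CCVC.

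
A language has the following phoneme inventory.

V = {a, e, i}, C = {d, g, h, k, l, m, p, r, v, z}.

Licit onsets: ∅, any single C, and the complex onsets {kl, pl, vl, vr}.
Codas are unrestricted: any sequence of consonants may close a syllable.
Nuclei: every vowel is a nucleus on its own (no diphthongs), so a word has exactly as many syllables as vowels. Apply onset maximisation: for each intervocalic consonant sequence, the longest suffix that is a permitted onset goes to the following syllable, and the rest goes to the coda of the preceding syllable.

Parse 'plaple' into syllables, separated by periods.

pla.ple

Vowels present: a, e; each is a nucleus, giving 2 syllables.
V1 /a/ – V2 /e/: cluster /pl/ — /pl/ is itself a permitted onset, so the whole cluster goes right; preceding coda = ∅.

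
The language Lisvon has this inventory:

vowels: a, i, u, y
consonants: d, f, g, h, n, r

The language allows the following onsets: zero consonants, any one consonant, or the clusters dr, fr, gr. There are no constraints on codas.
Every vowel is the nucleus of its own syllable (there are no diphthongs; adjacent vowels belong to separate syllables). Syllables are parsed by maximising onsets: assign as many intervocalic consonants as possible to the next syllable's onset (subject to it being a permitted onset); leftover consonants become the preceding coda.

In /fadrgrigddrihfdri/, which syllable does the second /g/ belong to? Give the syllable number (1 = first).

2

Vowels present: a, i, i, i; each is a nucleus, giving 4 syllables.
σ1/σ2 boundary: /drgr/ splits as /dr/ + /gr/ (/gr/ is the longest suffix that is a licit onset).
σ2/σ3 boundary: cluster /gddr/ — the longest permitted-onset suffix is /dr/; onset = /dr/, preceding coda = /gd/.
σ3/σ4 boundary: cluster /hfdr/ — the longest permitted-onset suffix is /dr/; onset = /dr/, preceding coda = /hf/.
Putting it together: fadr.grigd.drihf.dri.
The second /g/ is in the coda of syllable 2 (/grigd/).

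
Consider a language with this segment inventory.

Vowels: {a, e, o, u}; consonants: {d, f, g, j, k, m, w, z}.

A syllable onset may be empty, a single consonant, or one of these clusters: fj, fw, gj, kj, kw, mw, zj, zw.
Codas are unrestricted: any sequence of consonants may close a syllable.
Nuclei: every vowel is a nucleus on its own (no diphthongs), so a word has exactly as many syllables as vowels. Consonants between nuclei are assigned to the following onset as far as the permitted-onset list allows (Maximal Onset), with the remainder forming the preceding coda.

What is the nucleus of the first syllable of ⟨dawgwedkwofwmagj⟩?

Vowels present: a, e, o, a; each is a nucleus, giving 4 syllables.
The first nucleus (vowel 1 from the left) is /a/.

a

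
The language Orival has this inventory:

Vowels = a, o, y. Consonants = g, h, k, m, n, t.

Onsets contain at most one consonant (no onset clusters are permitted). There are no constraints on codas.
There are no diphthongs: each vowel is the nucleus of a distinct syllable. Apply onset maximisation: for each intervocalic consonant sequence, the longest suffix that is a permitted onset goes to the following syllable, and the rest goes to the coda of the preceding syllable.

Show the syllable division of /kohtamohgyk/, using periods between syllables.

koh.ta.moh.gyk

Nuclei (vowels): o, a, o, y → 4 syllables.
V1 /o/ – V2 /a/: /ht/ — longest licit onset from the right is /t/, leaving /h/ as coda.
V2 /a/ – V3 /o/: /m/ is a single consonant, so it becomes the next onset.
V3 /o/ – V4 /y/: /hg/ splits as /h/ + /g/ (/g/ is the longest suffix that is a licit onset).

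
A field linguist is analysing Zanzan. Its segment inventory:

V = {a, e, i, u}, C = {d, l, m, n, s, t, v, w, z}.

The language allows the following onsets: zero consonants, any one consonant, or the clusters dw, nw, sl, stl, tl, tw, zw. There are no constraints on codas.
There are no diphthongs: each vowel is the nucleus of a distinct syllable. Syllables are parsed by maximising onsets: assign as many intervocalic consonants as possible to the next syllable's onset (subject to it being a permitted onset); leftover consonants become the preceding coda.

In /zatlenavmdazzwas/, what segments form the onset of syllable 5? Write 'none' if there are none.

zw

Vowels present: a, e, a, a, a; each is a nucleus, giving 5 syllables.
Between /a/ (V1) and /e/ (V2): cluster /tl/ — /tl/ is itself a permitted onset, so the whole cluster goes right; preceding coda = ∅.
Between /e/ (V2) and /a/ (V3): /n/ → onset of the next syllable (single consonants are always licit onsets).
Between /a/ (V3) and /a/ (V4): /vmd/ splits as /vm/ + /d/ (/d/ is the longest suffix that is a licit onset).
Between /a/ (V4) and /a/ (V5): cluster /zzw/ — the longest permitted-onset suffix is /zw/; onset = /zw/, preceding coda = /z/.
So the parse is za.tle.navm.daz.zwas.
Syllable 5 is /zwas/: onset /zw/, nucleus /a/, coda /s/.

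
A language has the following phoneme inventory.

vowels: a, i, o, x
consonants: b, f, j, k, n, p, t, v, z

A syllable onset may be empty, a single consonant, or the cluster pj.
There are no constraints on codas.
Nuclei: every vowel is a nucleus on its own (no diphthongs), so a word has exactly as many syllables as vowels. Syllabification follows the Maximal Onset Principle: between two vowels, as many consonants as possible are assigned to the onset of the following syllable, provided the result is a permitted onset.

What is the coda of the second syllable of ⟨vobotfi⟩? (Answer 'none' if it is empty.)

The vowels are o, o, i — 3 nuclei, so 3 syllables.
/o…o/ gap (V1→V2): /b/ is a single consonant, so it becomes the next onset.
/o…i/ gap (V2→V3): /tf/ splits as /t/ + /f/ (/f/ is the longest suffix that is a licit onset).
Putting it together: vo.bot.fi.
Syllable 2 is /bot/: onset /b/, nucleus /o/, coda /t/.

t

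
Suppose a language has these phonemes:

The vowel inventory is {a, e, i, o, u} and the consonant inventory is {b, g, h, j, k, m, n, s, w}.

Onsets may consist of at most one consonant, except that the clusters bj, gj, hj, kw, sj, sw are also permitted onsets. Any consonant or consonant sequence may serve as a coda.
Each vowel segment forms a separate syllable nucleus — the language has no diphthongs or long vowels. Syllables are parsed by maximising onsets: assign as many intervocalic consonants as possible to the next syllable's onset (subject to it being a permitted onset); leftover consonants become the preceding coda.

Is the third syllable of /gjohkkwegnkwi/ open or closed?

open

Nuclei (vowels): o, e, i → 3 syllables.
/o…e/ gap (V1→V2): /hkkw/ splits as /hk/ + /kw/ (/kw/ is the longest suffix that is a licit onset).
/e…i/ gap (V2→V3): cluster /gnkw/ — the longest permitted-onset suffix is /kw/; onset = /kw/, preceding coda = /gn/.
So the parse is gjohk.kwegn.kwi.
Syllable 3 is /kwi/; it ends in its nucleus with no coda, so it is open.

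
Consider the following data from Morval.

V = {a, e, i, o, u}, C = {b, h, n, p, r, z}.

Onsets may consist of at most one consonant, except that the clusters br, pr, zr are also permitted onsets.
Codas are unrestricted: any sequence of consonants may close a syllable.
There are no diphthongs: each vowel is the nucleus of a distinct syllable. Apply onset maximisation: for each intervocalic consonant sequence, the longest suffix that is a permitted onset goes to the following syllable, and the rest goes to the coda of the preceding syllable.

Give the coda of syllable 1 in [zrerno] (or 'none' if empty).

Nuclei (vowels): e, o → 2 syllables.
σ1/σ2 boundary: /rn/ splits as /r/ + /n/ (/n/ is the longest suffix that is a licit onset).
Syllabification: zrer.no.
Syllable 1 is /zrer/: onset /zr/, nucleus /e/, coda /r/.

r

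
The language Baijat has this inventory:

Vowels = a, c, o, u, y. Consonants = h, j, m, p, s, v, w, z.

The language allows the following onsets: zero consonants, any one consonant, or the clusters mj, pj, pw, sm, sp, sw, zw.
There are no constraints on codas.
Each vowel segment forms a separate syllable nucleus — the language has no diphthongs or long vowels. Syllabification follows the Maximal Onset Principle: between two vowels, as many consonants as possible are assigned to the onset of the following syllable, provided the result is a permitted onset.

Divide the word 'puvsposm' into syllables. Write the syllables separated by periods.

The vowels are u, o — 2 nuclei, so 2 syllables.
Between /u/ (V1) and /o/ (V2): /vsp/; trying suffixes from longest down, /sp/ is the first permitted one, so coda /v/ | onset /sp/.

puv.sposm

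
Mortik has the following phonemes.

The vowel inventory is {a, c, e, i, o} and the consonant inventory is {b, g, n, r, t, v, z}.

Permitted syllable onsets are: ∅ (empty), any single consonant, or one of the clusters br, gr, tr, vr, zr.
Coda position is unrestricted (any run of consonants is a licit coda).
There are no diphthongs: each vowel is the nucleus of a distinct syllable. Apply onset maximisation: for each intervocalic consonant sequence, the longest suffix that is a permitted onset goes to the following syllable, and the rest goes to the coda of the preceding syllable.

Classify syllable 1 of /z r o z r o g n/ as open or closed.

open

Vowels present: o, o; each is a nucleus, giving 2 syllables.
/o…o/ gap (V1→V2): /zr/ is a licit onset in full, so it all attaches to the next syllable.
So the parse is zro.zrogn.
Syllable 1 is /zro/; it ends in its nucleus with no coda, so it is open.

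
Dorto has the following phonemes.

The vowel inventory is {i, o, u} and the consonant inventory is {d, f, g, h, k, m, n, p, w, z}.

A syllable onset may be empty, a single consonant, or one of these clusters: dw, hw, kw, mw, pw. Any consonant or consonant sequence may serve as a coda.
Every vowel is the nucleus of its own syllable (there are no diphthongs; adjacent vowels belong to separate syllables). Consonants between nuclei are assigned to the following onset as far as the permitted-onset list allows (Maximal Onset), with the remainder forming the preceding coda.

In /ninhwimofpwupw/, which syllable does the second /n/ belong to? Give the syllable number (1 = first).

1

Vowels present: i, i, o, u; each is a nucleus, giving 4 syllables.
σ1/σ2 boundary: /nhw/ splits as /n/ + /hw/ (/hw/ is the longest suffix that is a licit onset).
σ2/σ3 boundary: /m/ is a single consonant, so it becomes the next onset.
σ3/σ4 boundary: cluster /fpw/ — the longest permitted-onset suffix is /pw/; onset = /pw/, preceding coda = /f/.
So the parse is nin.hwi.mof.pwupw.
The second /n/ is in the coda of syllable 1 (/nin/).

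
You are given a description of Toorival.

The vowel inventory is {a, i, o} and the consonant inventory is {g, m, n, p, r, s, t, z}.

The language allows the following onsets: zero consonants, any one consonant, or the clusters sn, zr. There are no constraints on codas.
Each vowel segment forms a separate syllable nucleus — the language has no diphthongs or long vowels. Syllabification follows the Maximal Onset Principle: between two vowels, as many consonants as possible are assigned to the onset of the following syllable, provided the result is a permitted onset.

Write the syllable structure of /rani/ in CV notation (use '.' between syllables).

CV.CV

The vowels are a, i — 2 nuclei, so 2 syllables.
σ1/σ2 boundary: just /n/ — single C goes to the following onset.
Result: ra.ni.
Mapping each syllable to C/V: /ra/ → CV, /ni/ → CV.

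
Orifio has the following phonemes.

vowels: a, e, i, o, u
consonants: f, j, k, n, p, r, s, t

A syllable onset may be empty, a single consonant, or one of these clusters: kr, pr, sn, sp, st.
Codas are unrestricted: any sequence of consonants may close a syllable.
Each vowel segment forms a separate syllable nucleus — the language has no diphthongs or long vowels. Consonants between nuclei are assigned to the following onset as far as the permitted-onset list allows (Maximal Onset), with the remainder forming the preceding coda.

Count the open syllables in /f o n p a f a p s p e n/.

1

Nuclei (vowels): o, a, a, e → 4 syllables.
σ1/σ2 boundary: /np/ splits as /n/ + /p/ (/p/ is the longest suffix that is a licit onset).
σ2/σ3 boundary: just /f/ — single C goes to the following onset.
σ3/σ4 boundary: /psp/; trying suffixes from longest down, /sp/ is the first permitted one, so coda /p/ | onset /sp/.
Result: fon.pa.fap.spen.
Classifying each syllable: /fon/ (closed), /pa/ (open), /fap/ (closed), /spen/ (closed).
Open syllables: 1.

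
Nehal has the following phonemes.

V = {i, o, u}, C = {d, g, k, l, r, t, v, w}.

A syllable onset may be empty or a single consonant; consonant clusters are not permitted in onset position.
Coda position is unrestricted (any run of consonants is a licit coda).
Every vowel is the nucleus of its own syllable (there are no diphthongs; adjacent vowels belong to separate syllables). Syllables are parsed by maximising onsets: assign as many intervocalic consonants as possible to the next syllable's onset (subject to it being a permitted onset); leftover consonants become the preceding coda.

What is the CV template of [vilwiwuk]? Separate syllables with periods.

Vowels present: i, i, u; each is a nucleus, giving 3 syllables.
σ1/σ2 boundary: cluster /lw/ — the longest permitted-onset suffix is /w/; onset = /w/, preceding coda = /l/.
σ2/σ3 boundary: just /w/ — single C goes to the following onset.
Syllabification: vil.wi.wuk.
Mapping each syllable to C/V: /vil/ → CVC, /wi/ → CV, /wuk/ → CVC.

CVC.CV.CVC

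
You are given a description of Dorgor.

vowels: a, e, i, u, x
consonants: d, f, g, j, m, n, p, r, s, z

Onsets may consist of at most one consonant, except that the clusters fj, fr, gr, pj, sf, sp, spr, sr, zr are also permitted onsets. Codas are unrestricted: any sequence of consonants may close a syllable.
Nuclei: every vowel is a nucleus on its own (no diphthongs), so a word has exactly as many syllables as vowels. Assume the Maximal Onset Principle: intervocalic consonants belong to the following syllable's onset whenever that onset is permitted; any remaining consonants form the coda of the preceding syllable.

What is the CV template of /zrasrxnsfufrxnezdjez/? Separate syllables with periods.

The vowels are a, x, u, x, e, e — 6 nuclei, so 6 syllables.
Between /a/ (V1) and /x/ (V2): cluster /sr/ — /sr/ is itself a permitted onset, so the whole cluster goes right; preceding coda = ∅.
Between /x/ (V2) and /u/ (V3): cluster /nsf/ — the longest permitted-onset suffix is /sf/; onset = /sf/, preceding coda = /n/.
Between /u/ (V3) and /x/ (V4): /fr/ — entire cluster is a permitted onset → onset /fr/, coda ∅.
Between /x/ (V4) and /e/ (V5): /n/ is a single consonant, so it becomes the next onset.
Between /e/ (V5) and /e/ (V6): /zdj/; trying suffixes from longest down, /j/ is the first permitted one, so coda /zd/ | onset /j/.
Result: zra.srxn.sfu.frx.nezd.jez.
Mapping each syllable to C/V: /zra/ → CCV, /srxn/ → CCVC, /sfu/ → CCV, /frx/ → CCV, /nezd/ → CVCC, /jez/ → CVC.

CCV.CCVC.CCV.CCV.CVCC.CVC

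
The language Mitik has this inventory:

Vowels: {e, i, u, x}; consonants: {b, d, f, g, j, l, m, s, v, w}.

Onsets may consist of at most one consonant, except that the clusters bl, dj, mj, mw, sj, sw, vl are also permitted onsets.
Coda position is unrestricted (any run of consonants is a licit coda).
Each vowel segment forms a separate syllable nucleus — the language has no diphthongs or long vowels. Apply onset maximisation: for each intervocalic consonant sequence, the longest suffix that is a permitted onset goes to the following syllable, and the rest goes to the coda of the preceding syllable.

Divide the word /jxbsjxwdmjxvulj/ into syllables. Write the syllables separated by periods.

jxb.sjxwd.mjx.vulj

The vowels are x, x, x, u — 4 nuclei, so 4 syllables.
σ1/σ2 boundary: cluster /bsj/ — the longest permitted-onset suffix is /sj/; onset = /sj/, preceding coda = /b/.
σ2/σ3 boundary: /wdmj/; trying suffixes from longest down, /mj/ is the first permitted one, so coda /wd/ | onset /mj/.
σ3/σ4 boundary: just /v/ — single C goes to the following onset.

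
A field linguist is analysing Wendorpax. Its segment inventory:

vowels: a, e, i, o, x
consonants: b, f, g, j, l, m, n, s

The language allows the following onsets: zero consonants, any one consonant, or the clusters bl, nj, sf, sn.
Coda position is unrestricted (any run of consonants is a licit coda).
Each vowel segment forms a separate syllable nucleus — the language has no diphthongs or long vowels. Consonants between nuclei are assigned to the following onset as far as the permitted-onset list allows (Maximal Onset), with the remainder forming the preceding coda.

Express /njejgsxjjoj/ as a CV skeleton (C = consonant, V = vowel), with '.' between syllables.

CCVCC.CVC.CVC

Nuclei (vowels): e, x, o → 3 syllables.
/e…x/ gap (V1→V2): cluster /jgs/ — the longest permitted-onset suffix is /s/; onset = /s/, preceding coda = /jg/.
/x…o/ gap (V2→V3): /jj/ splits as /j/ + /j/ (/j/ is the longest suffix that is a licit onset).
Putting it together: njejg.sxj.joj.
Mapping each syllable to C/V: /njejg/ → CCVCC, /sxj/ → CVC, /joj/ → CVC.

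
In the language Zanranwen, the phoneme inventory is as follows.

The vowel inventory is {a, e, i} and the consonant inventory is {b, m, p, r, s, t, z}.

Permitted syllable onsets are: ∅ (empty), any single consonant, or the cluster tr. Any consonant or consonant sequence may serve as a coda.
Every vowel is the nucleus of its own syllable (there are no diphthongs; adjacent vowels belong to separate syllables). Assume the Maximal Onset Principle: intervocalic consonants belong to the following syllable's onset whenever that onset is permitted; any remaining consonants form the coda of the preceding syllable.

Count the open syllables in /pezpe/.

Vowels present: e, e; each is a nucleus, giving 2 syllables.
V1 /e/ – V2 /e/: /zp/; trying suffixes from longest down, /p/ is the first permitted one, so coda /z/ | onset /p/.
Putting it together: pez.pe.
Classifying each syllable: /pez/ (closed), /pe/ (open).
Open syllables: 1.

1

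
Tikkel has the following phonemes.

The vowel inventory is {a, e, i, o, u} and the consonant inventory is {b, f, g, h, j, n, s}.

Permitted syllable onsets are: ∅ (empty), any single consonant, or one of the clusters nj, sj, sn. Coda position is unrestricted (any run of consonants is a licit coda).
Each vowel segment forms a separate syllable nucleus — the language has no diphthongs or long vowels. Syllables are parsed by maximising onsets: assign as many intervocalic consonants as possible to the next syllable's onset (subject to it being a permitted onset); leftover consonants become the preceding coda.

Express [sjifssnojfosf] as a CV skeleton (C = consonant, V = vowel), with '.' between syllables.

Nuclei (vowels): i, o, o → 3 syllables.
σ1/σ2 boundary: /fssn/; trying suffixes from longest down, /sn/ is the first permitted one, so coda /fs/ | onset /sn/.
σ2/σ3 boundary: /jf/ — longest licit onset from the right is /f/, leaving /j/ as coda.
Putting it together: sjifs.snoj.fosf.
Mapping each syllable to C/V: /sjifs/ → CCVCC, /snoj/ → CCVC, /fosf/ → CVCC.

CCVCC.CCVC.CVCC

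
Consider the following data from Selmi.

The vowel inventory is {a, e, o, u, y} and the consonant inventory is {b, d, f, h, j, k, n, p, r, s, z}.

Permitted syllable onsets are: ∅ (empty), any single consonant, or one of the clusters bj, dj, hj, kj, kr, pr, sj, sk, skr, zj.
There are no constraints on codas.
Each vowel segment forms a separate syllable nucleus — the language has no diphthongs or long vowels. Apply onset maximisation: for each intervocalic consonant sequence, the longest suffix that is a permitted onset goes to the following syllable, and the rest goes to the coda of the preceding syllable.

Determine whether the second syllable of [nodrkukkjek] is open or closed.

Nuclei (vowels): o, u, e → 3 syllables.
Between /o/ (V1) and /u/ (V2): /drk/; trying suffixes from longest down, /k/ is the first permitted one, so coda /dr/ | onset /k/.
Between /u/ (V2) and /e/ (V3): /kkj/; trying suffixes from longest down, /kj/ is the first permitted one, so coda /k/ | onset /kj/.
Putting it together: nodr.kuk.kjek.
Syllable 2 is /kuk/ with coda /k/, so it is closed.

closed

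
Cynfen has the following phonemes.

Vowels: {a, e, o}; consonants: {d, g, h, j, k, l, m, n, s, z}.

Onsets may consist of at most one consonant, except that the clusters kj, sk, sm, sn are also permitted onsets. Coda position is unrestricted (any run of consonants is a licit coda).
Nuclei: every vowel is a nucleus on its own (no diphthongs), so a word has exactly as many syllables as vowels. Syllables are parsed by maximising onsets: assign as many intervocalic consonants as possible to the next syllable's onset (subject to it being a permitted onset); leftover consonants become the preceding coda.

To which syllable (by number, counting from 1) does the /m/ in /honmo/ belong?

2

Nuclei (vowels): o, o → 2 syllables.
Between /o/ (V1) and /o/ (V2): cluster /nm/ — the longest permitted-onset suffix is /m/; onset = /m/, preceding coda = /n/.
Putting it together: hon.mo.
The /m/ is in the onset of syllable 2 (/mo/).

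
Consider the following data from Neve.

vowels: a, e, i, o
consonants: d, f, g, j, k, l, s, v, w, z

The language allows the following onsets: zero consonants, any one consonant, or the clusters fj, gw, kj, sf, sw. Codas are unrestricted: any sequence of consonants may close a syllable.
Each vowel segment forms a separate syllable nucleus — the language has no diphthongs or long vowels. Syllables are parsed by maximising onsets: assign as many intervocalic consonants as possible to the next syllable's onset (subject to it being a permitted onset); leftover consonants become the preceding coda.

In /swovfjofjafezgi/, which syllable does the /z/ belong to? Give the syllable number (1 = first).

4

The vowels are o, o, a, e, i — 5 nuclei, so 5 syllables.
/o…o/ gap (V1→V2): /vfj/; trying suffixes from longest down, /fj/ is the first permitted one, so coda /v/ | onset /fj/.
/o…a/ gap (V2→V3): /fj/ — entire cluster is a permitted onset → onset /fj/, coda ∅.
/a…e/ gap (V3→V4): just /f/ — single C goes to the following onset.
/e…i/ gap (V4→V5): /zg/ splits as /z/ + /g/ (/g/ is the longest suffix that is a licit onset).
So the parse is swov.fjo.fja.fez.gi.
The /z/ is in the coda of syllable 4 (/fez/).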